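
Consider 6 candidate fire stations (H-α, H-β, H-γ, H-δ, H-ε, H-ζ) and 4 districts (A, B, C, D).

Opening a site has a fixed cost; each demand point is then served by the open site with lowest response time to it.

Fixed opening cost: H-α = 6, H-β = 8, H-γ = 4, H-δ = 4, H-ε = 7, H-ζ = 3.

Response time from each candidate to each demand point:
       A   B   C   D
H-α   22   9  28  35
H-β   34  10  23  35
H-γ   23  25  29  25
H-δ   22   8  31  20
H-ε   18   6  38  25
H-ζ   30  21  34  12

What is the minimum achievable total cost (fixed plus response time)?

77

Open {H-β, H-ε, H-ζ}: assign each demand point to its cheapest open site.
  A→H-ε 18, B→H-ε 6, C→H-β 23, D→H-ζ 12
  response time 59, fixed 18 → total 77.
Compare {H-γ, H-ε, H-ζ}: response time 65 + fixed 14 = 79.
Compare {H-α, H-ζ}: response time 71 + fixed 9 = 80.
Compare {H-δ, H-ζ}: response time 73 + fixed 7 = 80.
All other subsets cost ≥ 79. Minimum total cost: 77.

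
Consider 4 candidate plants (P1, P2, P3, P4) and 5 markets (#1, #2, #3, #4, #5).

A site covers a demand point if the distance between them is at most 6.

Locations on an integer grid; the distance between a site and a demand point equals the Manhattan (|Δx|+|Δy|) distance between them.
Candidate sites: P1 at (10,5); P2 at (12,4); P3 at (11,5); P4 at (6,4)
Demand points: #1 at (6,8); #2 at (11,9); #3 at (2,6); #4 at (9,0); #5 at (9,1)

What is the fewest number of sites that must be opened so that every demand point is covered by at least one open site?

2

Coverage sets (demand points within 6 of each site):
  P1: {#2, #4, #5}
  P2: {#2, #5}
  P3: {#2, #5}
  P4: {#1, #3, #5}
No single site covers all 5 demand points.
But {P1, P4} covers everything, so the minimum is 2.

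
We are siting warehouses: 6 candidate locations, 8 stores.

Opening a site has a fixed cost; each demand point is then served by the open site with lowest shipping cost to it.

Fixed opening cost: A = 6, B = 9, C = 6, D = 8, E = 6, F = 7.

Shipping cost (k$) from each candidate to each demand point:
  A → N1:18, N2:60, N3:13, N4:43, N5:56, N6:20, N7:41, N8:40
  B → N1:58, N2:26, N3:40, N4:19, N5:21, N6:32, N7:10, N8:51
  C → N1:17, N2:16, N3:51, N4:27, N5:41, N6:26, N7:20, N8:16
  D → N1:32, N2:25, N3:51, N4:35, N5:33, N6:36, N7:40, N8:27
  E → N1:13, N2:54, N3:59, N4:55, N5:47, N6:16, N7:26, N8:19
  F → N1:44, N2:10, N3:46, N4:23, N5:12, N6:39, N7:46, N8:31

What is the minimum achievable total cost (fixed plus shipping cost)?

Open {A, B, E, F}: assign each demand point to its cheapest open site.
  N1→E 13, N2→F 10, N3→A 13, N4→B 19, N5→F 12, N6→E 16, N7→B 10, N8→E 19
  shipping cost 112, fixed 28 → total 140.
Compare {A, B, C, E, F}: shipping cost 109 + fixed 34 = 143.
Compare {A, B, C, F}: shipping cost 117 + fixed 28 = 145.
Compare {A, C, E, F}: shipping cost 123 + fixed 25 = 148.
All other subsets cost ≥ 143. Minimum total cost: 140.

140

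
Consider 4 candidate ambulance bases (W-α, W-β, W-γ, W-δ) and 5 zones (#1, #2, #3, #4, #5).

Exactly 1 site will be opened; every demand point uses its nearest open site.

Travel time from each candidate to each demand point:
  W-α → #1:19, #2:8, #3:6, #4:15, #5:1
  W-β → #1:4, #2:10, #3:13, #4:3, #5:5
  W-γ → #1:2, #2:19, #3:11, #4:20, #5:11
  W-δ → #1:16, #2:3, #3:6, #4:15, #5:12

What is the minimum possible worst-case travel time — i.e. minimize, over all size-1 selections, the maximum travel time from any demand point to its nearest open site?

13

Open {W-β}.
  Farthest demand point is #3 at travel time 13 (to W-β); all others are ≤ 13.
With {W-δ} the worst case is 16.
With {W-α} the worst case is 19.
No size-1 selection achieves below 13.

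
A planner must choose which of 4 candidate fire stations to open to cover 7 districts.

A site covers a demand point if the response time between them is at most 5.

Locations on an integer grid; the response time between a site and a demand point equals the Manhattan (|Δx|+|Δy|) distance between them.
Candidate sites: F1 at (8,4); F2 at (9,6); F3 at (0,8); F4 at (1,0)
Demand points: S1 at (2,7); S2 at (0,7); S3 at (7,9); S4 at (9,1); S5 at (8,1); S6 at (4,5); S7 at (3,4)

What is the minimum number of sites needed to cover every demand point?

Coverage sets (demand points within 5 of each site):
  F1: {S4, S5, S6, S7}
  F2: {S3, S4}
  F3: {S1, S2}
  F4: {}
No 2 sites suffice: every size-2 union leaves at least one demand point uncovered.
But {F1, F2, F3} covers everything, so the minimum is 3.

3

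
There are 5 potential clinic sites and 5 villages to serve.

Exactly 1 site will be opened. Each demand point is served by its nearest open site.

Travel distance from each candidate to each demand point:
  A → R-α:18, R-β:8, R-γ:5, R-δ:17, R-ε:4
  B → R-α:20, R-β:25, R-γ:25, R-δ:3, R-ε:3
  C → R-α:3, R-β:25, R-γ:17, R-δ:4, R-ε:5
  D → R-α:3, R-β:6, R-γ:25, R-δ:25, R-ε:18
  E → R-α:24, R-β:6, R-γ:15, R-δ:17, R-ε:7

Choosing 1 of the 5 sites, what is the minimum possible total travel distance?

Open {A}.
  R-α→A 18, R-β→A 8, R-γ→A 5, R-δ→A 17, R-ε→A 4  ⇒ total 52.
Compare {C}: total 54.
Compare {E}: total 69.
No size-1 selection does better; minimum is 52.

52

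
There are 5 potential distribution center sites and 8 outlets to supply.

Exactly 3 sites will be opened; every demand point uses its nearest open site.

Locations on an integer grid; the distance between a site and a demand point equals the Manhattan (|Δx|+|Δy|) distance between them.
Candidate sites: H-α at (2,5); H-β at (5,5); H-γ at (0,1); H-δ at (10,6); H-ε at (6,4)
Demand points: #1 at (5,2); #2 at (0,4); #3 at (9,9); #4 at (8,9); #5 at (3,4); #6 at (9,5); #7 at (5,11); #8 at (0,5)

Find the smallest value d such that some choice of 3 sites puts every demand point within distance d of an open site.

Open {H-α, H-β, H-δ}.
  Farthest demand point is #7 at distance 6 (to H-β); all others are ≤ 6.
With {H-β, H-γ, H-δ} the worst case is 6.
With {H-β, H-δ, H-ε} the worst case is 6.
No size-3 selection achieves below 6.

6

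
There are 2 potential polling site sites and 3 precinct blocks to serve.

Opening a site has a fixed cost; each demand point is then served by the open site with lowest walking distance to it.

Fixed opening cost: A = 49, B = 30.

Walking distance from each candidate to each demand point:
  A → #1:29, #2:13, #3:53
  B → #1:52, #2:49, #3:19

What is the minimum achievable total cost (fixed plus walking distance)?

140

Open {A, B}: assign each demand point to its cheapest open site.
  #1→A 29, #2→A 13, #3→B 19
  walking distance 61, fixed 79 → total 140.
Compare {A}: walking distance 95 + fixed 49 = 144.
Compare {B}: walking distance 120 + fixed 30 = 150.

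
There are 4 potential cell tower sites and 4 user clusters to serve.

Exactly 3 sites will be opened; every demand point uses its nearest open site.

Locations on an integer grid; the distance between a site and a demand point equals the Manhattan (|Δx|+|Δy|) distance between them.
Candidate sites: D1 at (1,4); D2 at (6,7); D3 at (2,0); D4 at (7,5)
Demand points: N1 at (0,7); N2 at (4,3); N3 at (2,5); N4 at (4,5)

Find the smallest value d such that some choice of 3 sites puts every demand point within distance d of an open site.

Open {D1, D2, D3}.
  Farthest demand point is N1 at distance 4 (to D1); all others are ≤ 4.
With {D1, D2, D4} the worst case is 4.
With {D1, D3, D4} the worst case is 4.
No size-3 selection achieves below 4.

4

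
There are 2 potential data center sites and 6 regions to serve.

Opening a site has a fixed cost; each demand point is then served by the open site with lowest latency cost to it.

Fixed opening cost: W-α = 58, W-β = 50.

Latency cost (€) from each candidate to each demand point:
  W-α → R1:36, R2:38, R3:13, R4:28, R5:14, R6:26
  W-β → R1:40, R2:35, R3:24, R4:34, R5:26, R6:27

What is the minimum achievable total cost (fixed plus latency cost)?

Open {W-α}: assign each demand point to its cheapest open site.
  R1→W-α 36, R2→W-α 38, R3→W-α 13, R4→W-α 28, R5→W-α 14, R6→W-α 26
  latency cost 155, fixed 58 → total 213.
Compare {W-β}: latency cost 186 + fixed 50 = 236.
Compare {W-α, W-β}: latency cost 152 + fixed 108 = 260.

213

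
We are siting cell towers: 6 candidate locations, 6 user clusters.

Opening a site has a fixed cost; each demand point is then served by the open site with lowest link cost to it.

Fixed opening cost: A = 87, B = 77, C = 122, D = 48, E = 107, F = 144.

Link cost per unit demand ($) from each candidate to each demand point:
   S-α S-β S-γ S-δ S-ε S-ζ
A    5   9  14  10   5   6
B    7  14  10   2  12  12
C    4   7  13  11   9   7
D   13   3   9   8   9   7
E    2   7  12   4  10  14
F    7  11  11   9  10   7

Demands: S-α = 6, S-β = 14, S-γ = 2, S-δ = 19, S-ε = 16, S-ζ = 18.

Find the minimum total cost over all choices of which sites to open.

Open {A, B, D}: assign each demand point to its cheapest open site.
  S-α→A 6×5=30, S-β→D 14×3=42, S-γ→D 2×9=18, S-δ→B 19×2=38, S-ε→A 16×5=80, S-ζ→A 18×6=108
  link cost 316, fixed 212 → total 528.
Compare {B, D}: link cost 410 + fixed 125 = 535.
Compare {A, D}: link cost 430 + fixed 135 = 565.
Compare {A, B}: link cost 402 + fixed 164 = 566.
All other subsets cost ≥ 535. Minimum total cost: 528.

528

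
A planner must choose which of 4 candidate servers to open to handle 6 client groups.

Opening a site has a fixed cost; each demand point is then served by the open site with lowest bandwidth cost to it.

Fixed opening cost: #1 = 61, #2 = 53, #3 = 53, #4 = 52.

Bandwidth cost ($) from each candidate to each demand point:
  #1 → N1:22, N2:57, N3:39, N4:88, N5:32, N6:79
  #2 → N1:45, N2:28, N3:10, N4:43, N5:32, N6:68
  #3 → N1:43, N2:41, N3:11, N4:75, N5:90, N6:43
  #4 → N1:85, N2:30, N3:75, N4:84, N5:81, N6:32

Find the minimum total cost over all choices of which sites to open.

Open {#2}: assign each demand point to its cheapest open site.
  N1→#2 45, N2→#2 28, N3→#2 10, N4→#2 43, N5→#2 32, N6→#2 68
  bandwidth cost 226, fixed 53 → total 279.
Compare {#2, #4}: bandwidth cost 190 + fixed 105 = 295.
Compare {#2, #3}: bandwidth cost 199 + fixed 106 = 305.
Compare {#1, #2}: bandwidth cost 203 + fixed 114 = 317.
All other subsets cost ≥ 295. Minimum total cost: 279.

279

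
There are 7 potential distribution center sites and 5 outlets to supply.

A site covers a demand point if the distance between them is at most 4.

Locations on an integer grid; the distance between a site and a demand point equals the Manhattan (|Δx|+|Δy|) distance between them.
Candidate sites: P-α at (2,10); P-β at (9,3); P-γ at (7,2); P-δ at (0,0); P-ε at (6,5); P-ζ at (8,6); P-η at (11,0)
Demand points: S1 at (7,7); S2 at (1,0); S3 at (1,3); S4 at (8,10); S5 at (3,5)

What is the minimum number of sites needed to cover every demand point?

Coverage sets (demand points within 4 of each site):
  P-α: {}
  P-β: {}
  P-γ: {}
  P-δ: {S2, S3}
  P-ε: {S1, S5}
  P-ζ: {S1, S4}
  P-η: {}
No 2 sites suffice: every size-2 union leaves at least one demand point uncovered.
But {P-δ, P-ε, P-ζ} covers everything, so the minimum is 3.

3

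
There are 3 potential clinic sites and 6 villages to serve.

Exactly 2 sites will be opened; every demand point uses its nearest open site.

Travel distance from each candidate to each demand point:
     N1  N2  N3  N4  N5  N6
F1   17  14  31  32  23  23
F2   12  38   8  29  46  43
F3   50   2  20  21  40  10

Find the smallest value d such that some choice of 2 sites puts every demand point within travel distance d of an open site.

Open {F1, F3}.
  Farthest demand point is N5 at travel distance 23 (to F1); all others are ≤ 23.
With {F1, F2} the worst case is 29.
With {F2, F3} the worst case is 40.
No size-2 selection achieves below 23.

23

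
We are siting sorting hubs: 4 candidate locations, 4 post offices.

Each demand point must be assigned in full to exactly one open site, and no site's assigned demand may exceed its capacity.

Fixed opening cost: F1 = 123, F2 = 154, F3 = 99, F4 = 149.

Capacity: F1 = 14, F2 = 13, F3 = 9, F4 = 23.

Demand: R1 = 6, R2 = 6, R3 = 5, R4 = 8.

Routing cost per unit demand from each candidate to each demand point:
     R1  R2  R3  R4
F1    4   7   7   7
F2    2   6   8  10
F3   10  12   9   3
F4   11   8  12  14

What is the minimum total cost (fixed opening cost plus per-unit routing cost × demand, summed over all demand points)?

Open {F1, F2}; cheapest assignment that respects the capacities:
  F1 (cap 14, load 13): R3, R4 — cost 5×7 + 8×7 = 91
  F2 (cap 13, load 12): R1, R2 — cost 6×2 + 6×6 = 48
  Shipping 139, fixed 277 → total 416.
  Any other capacity-feasible assignment to {F1, F2} ships for at least 139.
Compare {F3, F4}: its best feasible assignment gives total 446.
Compare {F1, F4}: its best feasible assignment gives total 460.
Every other set of open sites that can feasibly serve all demand totals ≥ 446 even under its best assignment. Minimum: 416.

416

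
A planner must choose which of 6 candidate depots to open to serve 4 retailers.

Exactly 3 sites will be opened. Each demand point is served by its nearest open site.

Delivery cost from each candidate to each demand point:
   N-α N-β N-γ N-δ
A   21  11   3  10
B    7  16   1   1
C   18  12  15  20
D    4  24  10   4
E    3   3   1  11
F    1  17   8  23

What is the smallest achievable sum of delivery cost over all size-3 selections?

Open {B, E, F}.
  N-α→F 1, N-β→E 3, N-γ→B 1, N-δ→B 1  ⇒ total 6.
Compare {A, B, E}: total 8.
Compare {B, C, E}: total 8.
No size-3 selection does better; minimum is 6.

6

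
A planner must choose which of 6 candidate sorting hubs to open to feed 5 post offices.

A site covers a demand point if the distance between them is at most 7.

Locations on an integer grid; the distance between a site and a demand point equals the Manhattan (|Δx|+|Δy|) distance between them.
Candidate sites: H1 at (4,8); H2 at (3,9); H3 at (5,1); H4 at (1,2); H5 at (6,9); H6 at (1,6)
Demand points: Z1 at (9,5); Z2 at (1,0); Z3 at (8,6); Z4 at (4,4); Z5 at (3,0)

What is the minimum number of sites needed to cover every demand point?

Coverage sets (demand points within 7 of each site):
  H1: {Z3, Z4}
  H2: {Z4}
  H3: {Z2, Z4, Z5}
  H4: {Z2, Z4, Z5}
  H5: {Z1, Z3, Z4}
  H6: {Z2, Z3, Z4}
No single site covers all 5 demand points.
But {H3, H5} covers everything, so the minimum is 2.

2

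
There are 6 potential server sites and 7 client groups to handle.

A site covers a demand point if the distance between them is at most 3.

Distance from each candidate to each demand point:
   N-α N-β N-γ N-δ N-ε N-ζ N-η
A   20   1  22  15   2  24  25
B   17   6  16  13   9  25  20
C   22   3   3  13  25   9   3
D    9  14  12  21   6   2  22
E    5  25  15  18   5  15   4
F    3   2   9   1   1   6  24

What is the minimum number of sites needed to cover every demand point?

Coverage sets (demand points within 3 of each site):
  A: {N-β, N-ε}
  B: {}
  C: {N-β, N-γ, N-η}
  D: {N-ζ}
  E: {}
  F: {N-α, N-β, N-δ, N-ε}
No 2 sites suffice: every size-2 union leaves at least one demand point uncovered.
But {C, D, F} covers everything, so the minimum is 3.

3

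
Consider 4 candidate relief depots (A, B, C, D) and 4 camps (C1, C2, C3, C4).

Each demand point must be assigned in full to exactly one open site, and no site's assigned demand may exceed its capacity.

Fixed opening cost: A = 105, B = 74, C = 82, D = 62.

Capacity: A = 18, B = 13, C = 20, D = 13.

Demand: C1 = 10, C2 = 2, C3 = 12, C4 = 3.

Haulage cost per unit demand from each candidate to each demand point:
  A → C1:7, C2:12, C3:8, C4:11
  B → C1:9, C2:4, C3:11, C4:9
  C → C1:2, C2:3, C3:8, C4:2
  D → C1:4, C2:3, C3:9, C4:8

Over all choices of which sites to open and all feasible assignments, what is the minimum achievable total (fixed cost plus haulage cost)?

284

Open {C, D}; cheapest assignment that respects the capacities:
  C (cap 20, load 15): C1, C2, C4 — cost 10×2 + 2×3 + 3×2 = 32
  D (cap 13, load 12): C3 — cost 12×9 = 108
  Shipping 140, fixed 144 → total 284.
  Any other capacity-feasible assignment to {C, D} ships for at least 140.
Compare {A, C}: its best feasible assignment gives total 315.
Compare {B, C}: its best feasible assignment gives total 320.
Every other set of open sites that can feasibly serve all demand totals ≥ 315 even under its best assignment. Minimum: 284.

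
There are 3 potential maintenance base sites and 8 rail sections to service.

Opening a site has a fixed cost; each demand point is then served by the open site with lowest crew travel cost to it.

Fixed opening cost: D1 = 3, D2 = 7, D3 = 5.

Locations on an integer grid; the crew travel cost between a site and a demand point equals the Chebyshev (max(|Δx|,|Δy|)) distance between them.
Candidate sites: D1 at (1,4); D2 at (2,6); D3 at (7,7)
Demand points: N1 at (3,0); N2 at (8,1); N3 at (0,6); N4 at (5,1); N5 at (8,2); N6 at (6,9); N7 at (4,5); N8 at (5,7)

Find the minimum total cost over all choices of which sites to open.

36

Open {D1, D3}: assign each demand point to its cheapest open site.
  N1→D1 4, N2→D3 6, N3→D1 2, N4→D1 4, N5→D3 5, N6→D3 2, N7→D1 3, N8→D3 2
  crew travel cost 28, fixed 8 → total 36.
Compare {D1}: crew travel cost 36 + fixed 3 = 39.
Compare {D2}: crew travel cost 34 + fixed 7 = 41.
Compare {D1, D2}: crew travel cost 31 + fixed 10 = 41.
All other subsets cost ≥ 39. Minimum total cost: 36.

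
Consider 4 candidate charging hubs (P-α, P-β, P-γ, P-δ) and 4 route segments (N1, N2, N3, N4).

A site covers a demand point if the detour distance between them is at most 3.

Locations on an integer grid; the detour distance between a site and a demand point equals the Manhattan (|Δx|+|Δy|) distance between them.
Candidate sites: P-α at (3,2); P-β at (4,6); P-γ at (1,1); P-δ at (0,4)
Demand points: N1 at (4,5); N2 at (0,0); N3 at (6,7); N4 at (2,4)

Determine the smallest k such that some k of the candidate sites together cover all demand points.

Coverage sets (demand points within 3 of each site):
  P-α: {N4}
  P-β: {N1, N3}
  P-γ: {N2}
  P-δ: {N4}
No 2 sites suffice: every size-2 union leaves at least one demand point uncovered.
But {P-α, P-β, P-γ} covers everything, so the minimum is 3.

3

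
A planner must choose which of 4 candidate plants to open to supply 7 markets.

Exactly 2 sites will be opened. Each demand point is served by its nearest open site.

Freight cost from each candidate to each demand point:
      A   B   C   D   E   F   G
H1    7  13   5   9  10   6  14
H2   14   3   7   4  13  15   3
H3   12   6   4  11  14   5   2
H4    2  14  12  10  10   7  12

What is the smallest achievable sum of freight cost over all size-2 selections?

Open {H2, H4}.
  A→H4 2, B→H2 3, C→H2 7, D→H2 4, E→H4 10, F→H4 7, G→H2 3  ⇒ total 36.
Compare {H1, H2}: total 38.
Compare {H3, H4}: total 39.
No size-2 selection does better; minimum is 36.

36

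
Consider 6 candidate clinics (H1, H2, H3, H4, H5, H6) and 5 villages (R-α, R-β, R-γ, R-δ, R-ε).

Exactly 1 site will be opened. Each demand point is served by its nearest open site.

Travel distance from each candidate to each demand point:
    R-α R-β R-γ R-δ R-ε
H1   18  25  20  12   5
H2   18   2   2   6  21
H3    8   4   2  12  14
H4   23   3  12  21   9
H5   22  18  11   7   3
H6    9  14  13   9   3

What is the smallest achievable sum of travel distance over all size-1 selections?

40

Open {H3}.
  R-α→H3 8, R-β→H3 4, R-γ→H3 2, R-δ→H3 12, R-ε→H3 14  ⇒ total 40.
Compare {H6}: total 48.
Compare {H2}: total 49.
No size-1 selection does better; minimum is 40.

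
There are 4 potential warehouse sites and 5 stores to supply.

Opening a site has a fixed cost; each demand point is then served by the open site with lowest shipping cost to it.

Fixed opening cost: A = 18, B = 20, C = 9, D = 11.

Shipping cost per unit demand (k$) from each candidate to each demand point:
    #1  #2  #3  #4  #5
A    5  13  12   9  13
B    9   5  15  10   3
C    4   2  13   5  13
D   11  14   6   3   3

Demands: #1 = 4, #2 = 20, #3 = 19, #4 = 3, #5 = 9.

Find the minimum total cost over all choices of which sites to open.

Open {C, D}: assign each demand point to its cheapest open site.
  #1→C 4×4=16, #2→C 20×2=40, #3→D 19×6=114, #4→D 3×3=9, #5→D 9×3=27
  shipping cost 206, fixed 20 → total 226.
Compare {A, C, D}: shipping cost 206 + fixed 38 = 244.
Compare {B, C, D}: shipping cost 206 + fixed 40 = 246.
Compare {A, B, C, D}: shipping cost 206 + fixed 58 = 264.
All other subsets cost ≥ 244. Minimum total cost: 226.

226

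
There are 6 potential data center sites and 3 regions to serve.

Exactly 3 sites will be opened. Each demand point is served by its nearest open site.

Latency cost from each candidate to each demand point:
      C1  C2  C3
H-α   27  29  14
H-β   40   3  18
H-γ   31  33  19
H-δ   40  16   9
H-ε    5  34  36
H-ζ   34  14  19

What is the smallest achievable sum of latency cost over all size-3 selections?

Open {H-β, H-δ, H-ε}.
  C1→H-ε 5, C2→H-β 3, C3→H-δ 9  ⇒ total 17.
Compare {H-α, H-β, H-ε}: total 22.
Compare {H-β, H-γ, H-ε}: total 26.
No size-3 selection does better; minimum is 17.

17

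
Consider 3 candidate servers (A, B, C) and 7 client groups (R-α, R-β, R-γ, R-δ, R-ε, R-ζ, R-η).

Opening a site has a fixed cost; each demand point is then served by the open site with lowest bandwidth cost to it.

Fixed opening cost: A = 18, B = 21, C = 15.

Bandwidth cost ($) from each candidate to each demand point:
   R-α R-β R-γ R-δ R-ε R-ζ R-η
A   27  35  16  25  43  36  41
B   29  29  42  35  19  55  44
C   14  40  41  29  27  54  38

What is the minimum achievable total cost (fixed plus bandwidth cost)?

Open {A, C}: assign each demand point to its cheapest open site.
  R-α→C 14, R-β→A 35, R-γ→A 16, R-δ→A 25, R-ε→C 27, R-ζ→A 36, R-η→C 38
  bandwidth cost 191, fixed 33 → total 224.
Compare {A, B, C}: bandwidth cost 177 + fixed 54 = 231.
Compare {A, B}: bandwidth cost 193 + fixed 39 = 232.
Compare {A}: bandwidth cost 223 + fixed 18 = 241.
All other subsets cost ≥ 231. Minimum total cost: 224.

224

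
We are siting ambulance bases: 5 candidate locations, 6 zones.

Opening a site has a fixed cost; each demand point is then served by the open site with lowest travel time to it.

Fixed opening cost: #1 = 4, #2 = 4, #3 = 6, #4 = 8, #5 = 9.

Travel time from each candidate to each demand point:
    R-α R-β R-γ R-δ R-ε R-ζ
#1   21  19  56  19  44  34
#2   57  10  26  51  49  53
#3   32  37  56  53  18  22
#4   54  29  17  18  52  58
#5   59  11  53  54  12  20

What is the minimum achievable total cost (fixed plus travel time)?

120

Open {#1, #4, #5}: assign each demand point to its cheapest open site.
  R-α→#1 21, R-β→#5 11, R-γ→#4 17, R-δ→#4 18, R-ε→#5 12, R-ζ→#5 20
  travel time 99, fixed 21 → total 120.
Compare {#1, #2, #4, #5}: travel time 98 + fixed 25 = 123.
Compare {#1, #2, #5}: travel time 108 + fixed 17 = 125.
Compare {#1, #3, #4, #5}: travel time 99 + fixed 27 = 126.
All other subsets cost ≥ 123. Minimum total cost: 120.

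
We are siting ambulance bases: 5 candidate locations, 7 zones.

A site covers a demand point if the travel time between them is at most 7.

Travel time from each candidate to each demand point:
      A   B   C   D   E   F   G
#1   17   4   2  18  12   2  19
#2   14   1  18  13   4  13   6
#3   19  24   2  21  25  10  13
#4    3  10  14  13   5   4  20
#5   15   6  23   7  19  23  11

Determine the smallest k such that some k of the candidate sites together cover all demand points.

Coverage sets (demand points within 7 of each site):
  #1: {B, C, F}
  #2: {B, E, G}
  #3: {C}
  #4: {A, E, F}
  #5: {B, D}
No 3 sites suffice: every size-3 union leaves at least one demand point uncovered.
But {#1, #2, #4, #5} covers everything, so the minimum is 4.

4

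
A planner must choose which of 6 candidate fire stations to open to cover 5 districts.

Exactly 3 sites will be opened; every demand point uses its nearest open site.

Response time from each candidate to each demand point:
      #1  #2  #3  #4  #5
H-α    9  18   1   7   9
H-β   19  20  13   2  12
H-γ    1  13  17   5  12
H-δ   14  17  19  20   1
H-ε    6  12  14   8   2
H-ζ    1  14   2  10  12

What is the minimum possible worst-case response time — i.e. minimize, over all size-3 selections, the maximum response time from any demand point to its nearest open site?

Open {H-α, H-β, H-ε}.
  Farthest demand point is #2 at response time 12 (to H-ε); all others are ≤ 12.
With {H-α, H-γ, H-ε} the worst case is 12.
With {H-α, H-δ, H-ε} the worst case is 12.
No size-3 selection achieves below 12.

12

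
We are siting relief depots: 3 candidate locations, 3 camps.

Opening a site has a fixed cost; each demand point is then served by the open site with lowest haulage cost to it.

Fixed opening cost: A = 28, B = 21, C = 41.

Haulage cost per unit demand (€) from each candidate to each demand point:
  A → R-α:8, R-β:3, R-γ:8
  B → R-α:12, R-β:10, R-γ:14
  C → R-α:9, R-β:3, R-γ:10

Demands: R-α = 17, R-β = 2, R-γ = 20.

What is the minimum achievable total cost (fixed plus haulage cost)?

330

Open {A}: assign each demand point to its cheapest open site.
  R-α→A 17×8=136, R-β→A 2×3=6, R-γ→A 20×8=160
  haulage cost 302, fixed 28 → total 330.
Compare {A, B}: haulage cost 302 + fixed 49 = 351.
Compare {A, C}: haulage cost 302 + fixed 69 = 371.
Compare {A, B, C}: haulage cost 302 + fixed 90 = 392.
All other subsets cost ≥ 351. Minimum total cost: 330.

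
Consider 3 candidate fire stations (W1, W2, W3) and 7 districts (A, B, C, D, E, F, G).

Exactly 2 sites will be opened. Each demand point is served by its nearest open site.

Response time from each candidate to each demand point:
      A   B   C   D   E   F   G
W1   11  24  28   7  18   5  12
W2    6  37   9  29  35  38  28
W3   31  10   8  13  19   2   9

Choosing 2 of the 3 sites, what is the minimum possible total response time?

65

Open {W1, W3}.
  A→W1 11, B→W3 10, C→W3 8, D→W1 7, E→W1 18, F→W3 2, G→W3 9  ⇒ total 65.
Compare {W2, W3}: total 67.
Compare {W1, W2}: total 81.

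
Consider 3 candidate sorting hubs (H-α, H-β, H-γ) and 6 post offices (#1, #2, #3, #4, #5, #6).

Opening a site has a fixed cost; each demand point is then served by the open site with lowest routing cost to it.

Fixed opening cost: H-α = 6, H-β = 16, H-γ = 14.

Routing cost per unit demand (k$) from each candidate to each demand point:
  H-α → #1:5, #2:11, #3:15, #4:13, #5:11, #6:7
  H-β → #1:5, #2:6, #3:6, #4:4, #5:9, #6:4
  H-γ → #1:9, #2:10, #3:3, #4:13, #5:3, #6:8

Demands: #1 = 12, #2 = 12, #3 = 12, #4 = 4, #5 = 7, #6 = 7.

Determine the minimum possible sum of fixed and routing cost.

263

Open {H-β, H-γ}: assign each demand point to its cheapest open site.
  #1→H-β 12×5=60, #2→H-β 12×6=72, #3→H-γ 12×3=36, #4→H-β 4×4=16, #5→H-γ 7×3=21, #6→H-β 7×4=28
  routing cost 233, fixed 30 → total 263.
Compare {H-α, H-β, H-γ}: routing cost 233 + fixed 36 = 269.
Compare {H-β}: routing cost 311 + fixed 16 = 327.
Compare {H-α, H-β}: routing cost 311 + fixed 22 = 333.
All other subsets cost ≥ 269. Minimum total cost: 263.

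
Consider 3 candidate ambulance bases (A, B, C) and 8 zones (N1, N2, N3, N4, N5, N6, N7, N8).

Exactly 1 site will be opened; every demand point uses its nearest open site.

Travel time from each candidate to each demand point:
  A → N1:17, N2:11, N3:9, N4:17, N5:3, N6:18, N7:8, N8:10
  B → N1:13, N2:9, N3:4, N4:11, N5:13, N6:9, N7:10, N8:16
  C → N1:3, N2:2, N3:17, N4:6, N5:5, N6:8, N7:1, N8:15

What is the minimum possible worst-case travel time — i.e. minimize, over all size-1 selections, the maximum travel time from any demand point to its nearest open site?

Open {B}.
  Farthest demand point is N8 at travel time 16 (to B); all others are ≤ 16.
With {C} the worst case is 17.
With {A} the worst case is 18.
No size-1 selection achieves below 16.

16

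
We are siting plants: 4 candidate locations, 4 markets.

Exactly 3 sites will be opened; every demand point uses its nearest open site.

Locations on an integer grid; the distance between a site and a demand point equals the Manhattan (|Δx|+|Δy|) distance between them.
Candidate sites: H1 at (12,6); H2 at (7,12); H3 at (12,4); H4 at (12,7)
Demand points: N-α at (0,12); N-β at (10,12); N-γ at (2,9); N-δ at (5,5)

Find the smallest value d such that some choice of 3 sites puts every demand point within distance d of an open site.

Open {H1, H2, H3}.
  Farthest demand point is N-γ at distance 8 (to H2); all others are ≤ 8.
With {H1, H2, H4} the worst case is 8.
With {H2, H3, H4} the worst case is 8.
No size-3 selection achieves below 8.

8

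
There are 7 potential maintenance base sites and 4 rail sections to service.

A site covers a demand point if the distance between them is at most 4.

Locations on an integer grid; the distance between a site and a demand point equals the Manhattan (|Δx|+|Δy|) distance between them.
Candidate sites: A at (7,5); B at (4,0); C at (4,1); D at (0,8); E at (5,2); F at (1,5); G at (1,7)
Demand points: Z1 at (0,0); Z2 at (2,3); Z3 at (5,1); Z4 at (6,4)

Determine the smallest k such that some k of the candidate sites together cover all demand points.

Coverage sets (demand points within 4 of each site):
  A: {Z4}
  B: {Z1, Z3}
  C: {Z2, Z3}
  D: {}
  E: {Z2, Z3, Z4}
  F: {Z2}
  G: {}
No single site covers all 4 demand points.
But {B, E} covers everything, so the minimum is 2.

2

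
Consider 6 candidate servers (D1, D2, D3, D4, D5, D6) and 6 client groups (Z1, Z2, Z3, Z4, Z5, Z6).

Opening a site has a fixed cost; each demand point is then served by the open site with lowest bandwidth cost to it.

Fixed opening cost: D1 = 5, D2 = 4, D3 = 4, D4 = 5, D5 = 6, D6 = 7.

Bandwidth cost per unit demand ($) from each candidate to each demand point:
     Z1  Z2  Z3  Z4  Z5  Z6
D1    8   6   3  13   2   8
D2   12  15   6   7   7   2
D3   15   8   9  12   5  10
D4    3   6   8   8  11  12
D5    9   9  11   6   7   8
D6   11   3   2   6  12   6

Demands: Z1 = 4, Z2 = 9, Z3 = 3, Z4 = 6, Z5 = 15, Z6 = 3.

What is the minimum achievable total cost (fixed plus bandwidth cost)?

Open {D1, D2, D4, D6}: assign each demand point to its cheapest open site.
  Z1→D4 4×3=12, Z2→D6 9×3=27, Z3→D6 3×2=6, Z4→D6 6×6=36, Z5→D1 15×2=30, Z6→D2 3×2=6
  bandwidth cost 117, fixed 21 → total 138.
Compare {D1, D2, D3, D4, D6}: bandwidth cost 117 + fixed 25 = 142.
Compare {D1, D2, D4, D5, D6}: bandwidth cost 117 + fixed 27 = 144.
Compare {D1, D4, D6}: bandwidth cost 129 + fixed 17 = 146.
All other subsets cost ≥ 142. Minimum total cost: 138.

138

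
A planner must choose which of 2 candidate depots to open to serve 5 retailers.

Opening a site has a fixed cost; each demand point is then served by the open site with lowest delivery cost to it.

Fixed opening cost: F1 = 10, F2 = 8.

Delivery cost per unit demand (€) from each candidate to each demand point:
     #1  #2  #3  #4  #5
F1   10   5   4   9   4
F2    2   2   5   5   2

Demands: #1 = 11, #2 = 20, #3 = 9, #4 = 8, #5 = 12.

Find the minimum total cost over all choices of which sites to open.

Open {F2}: assign each demand point to its cheapest open site.
  #1→F2 11×2=22, #2→F2 20×2=40, #3→F2 9×5=45, #4→F2 8×5=40, #5→F2 12×2=24
  delivery cost 171, fixed 8 → total 179.
Compare {F1, F2}: delivery cost 162 + fixed 18 = 180.
Compare {F1}: delivery cost 366 + fixed 10 = 376.

179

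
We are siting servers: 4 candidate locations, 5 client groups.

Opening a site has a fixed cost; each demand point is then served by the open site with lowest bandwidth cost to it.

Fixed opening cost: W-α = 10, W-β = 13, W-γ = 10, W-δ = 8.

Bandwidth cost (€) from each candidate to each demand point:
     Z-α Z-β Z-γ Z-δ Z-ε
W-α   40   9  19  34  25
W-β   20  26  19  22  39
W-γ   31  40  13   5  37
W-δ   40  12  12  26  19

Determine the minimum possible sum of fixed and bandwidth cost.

Open {W-γ, W-δ}: assign each demand point to its cheapest open site.
  Z-α→W-γ 31, Z-β→W-δ 12, Z-γ→W-δ 12, Z-δ→W-γ 5, Z-ε→W-δ 19
  bandwidth cost 79, fixed 18 → total 97.
Compare {W-β, W-γ, W-δ}: bandwidth cost 68 + fixed 31 = 99.
Compare {W-α, W-γ}: bandwidth cost 83 + fixed 20 = 103.
Compare {W-α, W-γ, W-δ}: bandwidth cost 76 + fixed 28 = 104.
All other subsets cost ≥ 99. Minimum total cost: 97.

97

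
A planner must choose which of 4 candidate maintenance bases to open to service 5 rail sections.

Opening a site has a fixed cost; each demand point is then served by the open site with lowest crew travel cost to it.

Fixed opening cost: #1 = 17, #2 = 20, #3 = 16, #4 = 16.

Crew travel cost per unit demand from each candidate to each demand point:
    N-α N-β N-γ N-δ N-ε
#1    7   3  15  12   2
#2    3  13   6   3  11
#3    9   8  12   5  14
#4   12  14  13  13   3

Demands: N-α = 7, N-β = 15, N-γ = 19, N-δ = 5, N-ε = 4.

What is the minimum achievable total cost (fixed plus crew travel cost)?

Open {#1, #2}: assign each demand point to its cheapest open site.
  N-α→#2 7×3=21, N-β→#1 15×3=45, N-γ→#2 19×6=114, N-δ→#2 5×3=15, N-ε→#1 4×2=8
  crew travel cost 203, fixed 37 → total 240.
Compare {#1, #2, #3}: crew travel cost 203 + fixed 53 = 256.
Compare {#1, #2, #4}: crew travel cost 203 + fixed 53 = 256.
Compare {#1, #2, #3, #4}: crew travel cost 203 + fixed 69 = 272.
All other subsets cost ≥ 256. Minimum total cost: 240.

240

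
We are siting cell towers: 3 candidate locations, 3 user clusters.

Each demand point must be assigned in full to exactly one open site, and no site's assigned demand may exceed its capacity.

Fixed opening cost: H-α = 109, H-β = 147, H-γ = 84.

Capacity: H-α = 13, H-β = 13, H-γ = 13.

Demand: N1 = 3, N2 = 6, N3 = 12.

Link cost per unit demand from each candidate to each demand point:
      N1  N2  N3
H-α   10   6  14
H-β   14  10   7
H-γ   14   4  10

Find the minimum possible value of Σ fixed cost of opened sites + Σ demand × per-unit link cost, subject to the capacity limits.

Open {H-α, H-γ}; cheapest assignment that respects the capacities:
  H-α (cap 13, load 9): N1, N2 — cost 3×10 + 6×6 = 66
  H-γ (cap 13, load 12): N3 — cost 12×10 = 120
  Shipping 186, fixed 193 → total 379.
  Any other capacity-feasible assignment to {H-α, H-γ} ships for at least 186.
Compare {H-β, H-γ}: its best feasible assignment gives total 381.
Compare {H-α, H-β}: its best feasible assignment gives total 406.
Every other set of open sites that can feasibly serve all demand totals ≥ 381 even under its best assignment. Minimum: 379.

379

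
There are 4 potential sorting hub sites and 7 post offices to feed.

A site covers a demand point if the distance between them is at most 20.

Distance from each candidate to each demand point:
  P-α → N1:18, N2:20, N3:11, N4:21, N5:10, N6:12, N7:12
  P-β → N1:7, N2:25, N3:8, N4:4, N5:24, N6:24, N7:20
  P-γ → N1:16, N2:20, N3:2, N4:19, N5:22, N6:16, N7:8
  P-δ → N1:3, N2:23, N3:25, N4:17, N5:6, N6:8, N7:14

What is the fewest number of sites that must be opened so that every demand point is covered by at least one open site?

Coverage sets (demand points within 20 of each site):
  P-α: {N1, N2, N3, N5, N6, N7}
  P-β: {N1, N3, N4, N7}
  P-γ: {N1, N2, N3, N4, N6, N7}
  P-δ: {N1, N4, N5, N6, N7}
No single site covers all 7 demand points.
But {P-α, P-β} covers everything, so the minimum is 2.

2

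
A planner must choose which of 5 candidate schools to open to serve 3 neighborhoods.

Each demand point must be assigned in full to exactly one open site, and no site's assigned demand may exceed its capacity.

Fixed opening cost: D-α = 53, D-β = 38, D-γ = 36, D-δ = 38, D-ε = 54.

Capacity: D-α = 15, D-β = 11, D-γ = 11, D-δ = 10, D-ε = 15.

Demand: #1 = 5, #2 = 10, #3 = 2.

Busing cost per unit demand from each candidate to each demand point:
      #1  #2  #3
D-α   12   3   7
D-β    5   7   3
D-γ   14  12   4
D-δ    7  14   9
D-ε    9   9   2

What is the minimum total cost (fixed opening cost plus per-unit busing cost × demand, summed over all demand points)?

Open {D-α, D-β}; cheapest assignment that respects the capacities:
  D-α (cap 15, load 10): #2 — cost 10×3 = 30
  D-β (cap 11, load 7): #1, #3 — cost 5×5 + 2×3 = 31
  Shipping 61, fixed 91 → total 152.
  Any other capacity-feasible assignment to {D-α, D-β} ships for at least 61.
Compare {D-α, D-δ}: its best feasible assignment gives total 170.
Compare {D-α, D-ε}: its best feasible assignment gives total 186.
Every other set of open sites that can feasibly serve all demand totals ≥ 170 even under its best assignment. Minimum: 152.

152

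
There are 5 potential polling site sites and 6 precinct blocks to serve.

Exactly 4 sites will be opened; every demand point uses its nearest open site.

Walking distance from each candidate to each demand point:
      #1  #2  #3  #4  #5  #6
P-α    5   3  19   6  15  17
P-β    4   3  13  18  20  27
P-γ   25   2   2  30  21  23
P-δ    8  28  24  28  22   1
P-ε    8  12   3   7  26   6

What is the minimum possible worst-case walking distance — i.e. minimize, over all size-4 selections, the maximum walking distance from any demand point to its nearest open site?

Open {P-α, P-β, P-γ, P-δ}.
  Farthest demand point is #5 at walking distance 15 (to P-α); all others are ≤ 15.
With {P-α, P-β, P-γ, P-ε} the worst case is 15.
With {P-α, P-β, P-δ, P-ε} the worst case is 15.
No size-4 selection achieves below 15.

15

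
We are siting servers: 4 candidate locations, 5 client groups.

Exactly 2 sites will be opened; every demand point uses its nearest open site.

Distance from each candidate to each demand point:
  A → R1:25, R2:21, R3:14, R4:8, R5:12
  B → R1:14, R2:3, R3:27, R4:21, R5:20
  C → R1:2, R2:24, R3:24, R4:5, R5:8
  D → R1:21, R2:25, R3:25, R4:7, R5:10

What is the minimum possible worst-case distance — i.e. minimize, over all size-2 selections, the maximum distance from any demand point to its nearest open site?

14

Open {A, B}.
  Farthest demand point is R1 at distance 14 (to B); all others are ≤ 14.
With {A, C} the worst case is 21.
With {A, D} the worst case is 21.
No size-2 selection achieves below 14.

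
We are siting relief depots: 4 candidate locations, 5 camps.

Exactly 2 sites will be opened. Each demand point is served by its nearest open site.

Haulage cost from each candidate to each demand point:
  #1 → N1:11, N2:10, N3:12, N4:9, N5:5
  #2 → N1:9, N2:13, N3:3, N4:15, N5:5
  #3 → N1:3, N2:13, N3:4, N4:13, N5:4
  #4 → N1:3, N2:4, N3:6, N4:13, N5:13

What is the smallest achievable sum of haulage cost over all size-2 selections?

27

Open {#1, #4}.
  N1→#4 3, N2→#4 4, N3→#4 6, N4→#1 9, N5→#1 5  ⇒ total 27.
Compare {#2, #4}: total 28.
Compare {#3, #4}: total 28.
No size-2 selection does better; minimum is 27.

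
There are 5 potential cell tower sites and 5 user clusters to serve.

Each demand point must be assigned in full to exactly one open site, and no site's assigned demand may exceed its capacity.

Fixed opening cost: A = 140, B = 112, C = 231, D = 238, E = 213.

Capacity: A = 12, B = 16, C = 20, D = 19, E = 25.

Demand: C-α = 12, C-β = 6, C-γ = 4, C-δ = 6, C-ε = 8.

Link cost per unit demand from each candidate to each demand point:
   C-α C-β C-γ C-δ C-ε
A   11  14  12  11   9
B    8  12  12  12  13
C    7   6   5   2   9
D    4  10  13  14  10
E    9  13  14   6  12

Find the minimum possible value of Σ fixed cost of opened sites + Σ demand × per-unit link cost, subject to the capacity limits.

Open {B, C}; cheapest assignment that respects the capacities:
  B (cap 16, load 16): C-α, C-γ — cost 12×8 + 4×12 = 144
  C (cap 20, load 20): C-β, C-δ, C-ε — cost 6×6 + 6×2 + 8×9 = 120
  Shipping 264, fixed 343 → total 607.
  Any other capacity-feasible assignment to {B, C} ships for at least 264.
Compare {B, E}: its best feasible assignment gives total 679.
Compare {C, D}: its best feasible assignment gives total 681.
Every other set of open sites that can feasibly serve all demand totals ≥ 679 even under its best assignment. Minimum: 607.

607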